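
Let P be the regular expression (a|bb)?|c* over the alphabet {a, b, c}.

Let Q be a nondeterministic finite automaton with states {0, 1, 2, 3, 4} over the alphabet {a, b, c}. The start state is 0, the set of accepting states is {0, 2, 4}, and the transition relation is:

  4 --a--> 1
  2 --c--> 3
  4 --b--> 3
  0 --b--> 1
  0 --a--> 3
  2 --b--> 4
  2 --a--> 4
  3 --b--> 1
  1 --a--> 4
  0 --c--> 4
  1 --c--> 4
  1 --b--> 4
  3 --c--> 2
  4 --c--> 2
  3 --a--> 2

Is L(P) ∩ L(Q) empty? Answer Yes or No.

No

The empty string ε is accepted by both P and Q.
Hence L(P) ∩ L(Q) ≠ ∅.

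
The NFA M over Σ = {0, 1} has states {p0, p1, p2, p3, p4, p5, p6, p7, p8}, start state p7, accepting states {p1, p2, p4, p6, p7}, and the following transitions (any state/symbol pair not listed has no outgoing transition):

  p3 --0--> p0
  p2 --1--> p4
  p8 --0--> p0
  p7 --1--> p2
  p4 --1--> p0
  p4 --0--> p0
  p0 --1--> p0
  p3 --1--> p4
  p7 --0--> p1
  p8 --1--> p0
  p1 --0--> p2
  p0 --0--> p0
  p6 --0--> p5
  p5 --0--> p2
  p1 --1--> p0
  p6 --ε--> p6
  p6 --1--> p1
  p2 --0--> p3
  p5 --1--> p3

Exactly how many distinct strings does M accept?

The useful subgraph on states {p1, p2, p3, p4, p7} is acyclic, so L(M) is finite; the longest accepting path visits 5 useful states, giving maximum string length 4.
Counting accepting paths from p7 by length: 1 of length 0, 2 of length 1, 2 of length 2, 2 of length 3, 1 of length 4. Total 8.

8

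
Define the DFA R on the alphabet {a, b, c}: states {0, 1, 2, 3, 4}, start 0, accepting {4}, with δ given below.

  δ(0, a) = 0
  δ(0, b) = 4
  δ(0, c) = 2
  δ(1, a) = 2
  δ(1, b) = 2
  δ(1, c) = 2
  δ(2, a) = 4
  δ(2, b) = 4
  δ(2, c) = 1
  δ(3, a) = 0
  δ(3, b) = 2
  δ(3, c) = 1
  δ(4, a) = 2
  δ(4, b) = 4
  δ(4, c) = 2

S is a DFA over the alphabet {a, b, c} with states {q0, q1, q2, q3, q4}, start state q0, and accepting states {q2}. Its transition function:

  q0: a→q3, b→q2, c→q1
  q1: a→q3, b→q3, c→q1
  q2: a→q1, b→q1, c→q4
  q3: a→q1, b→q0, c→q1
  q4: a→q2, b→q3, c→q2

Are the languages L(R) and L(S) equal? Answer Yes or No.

The string ab is accepted by R but rejected by S.
So L(R) ≠ L(S).

No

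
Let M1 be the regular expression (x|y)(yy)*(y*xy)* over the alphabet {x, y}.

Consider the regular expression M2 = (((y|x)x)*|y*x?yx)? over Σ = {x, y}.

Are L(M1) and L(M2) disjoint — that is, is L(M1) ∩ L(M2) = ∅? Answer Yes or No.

Yes

Converting the expression M1 to a DFA (subset construction, then merging equivalent states) gives the minimal DFA with states {r0, r1, r2, r3, r4, r5, r6}, start state r0, accepting states {r1, r5} and transitions r0: x→r1, y→r1; r1: x→r2, y→r3; r2: x→r4, y→r5; r3: x→r2, y→r1; r4: x→r4, y→r4; r5: x→r2, y→r6; r6: x→r2, y→r6.
Converting the expression M2 to a DFA (subset construction, then merging equivalent states) gives the minimal DFA with states {t0, t1, t2, t3, t4, t5, t6, t7, t8, t9}, start state t0, accepting states {t0, t3, t7, t9} and transitions t0: x→t1, y→t2; t1: x→t3, y→t4; t2: x→t3, y→t5; t3: x→t6, y→t6; t4: x→t7, y→t8; t5: x→t9, y→t5; t6: x→t3, y→t8; t7: x→t8, y→t8; t8: x→t8, y→t8; t9: x→t8, y→t4.
Exploring the product automaton M1 × M2 from the start pair (r0, t0), following both machines on each input symbol, reaches 19 state pairs: (r0, t0), (r1, t1), (r1, t2), (r2, t3), (r3, t4), (r3, t5), (r4, t6), (r5, t6), (r2, t7), (r1, t8), (r2, t9), (r1, t5), (r4, t3), (r4, t8), (r6, t8), (r5, t8), (r2, t8), (r3, t8), (r5, t4).
M1 accepts in {r1, r5} and M2 accepts in {t0, t3, t7, t9}; no reachable pair has both components accepting, so no string drives both machines to acceptance simultaneously and L(M1) ∩ L(M2) = ∅.
So no string is accepted by both, and the intersection is empty.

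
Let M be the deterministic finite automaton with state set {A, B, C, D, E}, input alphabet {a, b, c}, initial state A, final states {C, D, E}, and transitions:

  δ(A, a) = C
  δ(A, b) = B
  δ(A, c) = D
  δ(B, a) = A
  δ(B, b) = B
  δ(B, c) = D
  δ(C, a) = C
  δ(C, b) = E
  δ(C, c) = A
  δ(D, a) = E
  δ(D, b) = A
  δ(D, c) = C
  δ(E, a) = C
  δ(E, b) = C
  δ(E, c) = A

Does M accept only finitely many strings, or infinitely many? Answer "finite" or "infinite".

infinite

State A is reachable from the start and can reach an accepting state, and it lies on the cycle A → B → A.
Traversing that cycle any number of times yields accepted strings of unbounded length, so the language is infinite.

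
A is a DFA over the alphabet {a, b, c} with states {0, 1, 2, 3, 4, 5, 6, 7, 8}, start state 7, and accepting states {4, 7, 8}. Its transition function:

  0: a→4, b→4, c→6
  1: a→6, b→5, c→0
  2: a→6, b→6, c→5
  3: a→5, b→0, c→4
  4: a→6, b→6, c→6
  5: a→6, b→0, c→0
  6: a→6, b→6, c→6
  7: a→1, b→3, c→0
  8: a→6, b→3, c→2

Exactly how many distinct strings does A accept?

The useful subgraph on states {0, 1, 3, 4, 5, 7} is acyclic, so L(A) is finite; the longest accepting path visits 5 useful states, giving maximum string length 4.
Counting accepting paths from 7 by length: 1 of length 0, 3 of length 2, 4 of length 3, 8 of length 4. Total 16.

16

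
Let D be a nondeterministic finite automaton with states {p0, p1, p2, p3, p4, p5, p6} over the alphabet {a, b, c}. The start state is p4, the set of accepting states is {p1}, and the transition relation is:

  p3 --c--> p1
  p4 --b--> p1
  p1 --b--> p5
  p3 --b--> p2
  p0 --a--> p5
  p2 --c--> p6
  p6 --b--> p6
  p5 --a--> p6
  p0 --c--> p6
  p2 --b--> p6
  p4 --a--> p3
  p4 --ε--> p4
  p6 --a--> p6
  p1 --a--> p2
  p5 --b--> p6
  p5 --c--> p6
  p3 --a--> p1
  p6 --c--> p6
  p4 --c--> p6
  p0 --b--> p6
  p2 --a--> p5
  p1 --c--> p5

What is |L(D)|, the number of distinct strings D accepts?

The useful subgraph on states {p1, p3, p4} is acyclic, so L(D) is finite; the longest accepting path visits 3 useful states, giving maximum string length 2.
Counting accepting paths from p4 by length: 1 of length 1, 2 of length 2. Total 3.

3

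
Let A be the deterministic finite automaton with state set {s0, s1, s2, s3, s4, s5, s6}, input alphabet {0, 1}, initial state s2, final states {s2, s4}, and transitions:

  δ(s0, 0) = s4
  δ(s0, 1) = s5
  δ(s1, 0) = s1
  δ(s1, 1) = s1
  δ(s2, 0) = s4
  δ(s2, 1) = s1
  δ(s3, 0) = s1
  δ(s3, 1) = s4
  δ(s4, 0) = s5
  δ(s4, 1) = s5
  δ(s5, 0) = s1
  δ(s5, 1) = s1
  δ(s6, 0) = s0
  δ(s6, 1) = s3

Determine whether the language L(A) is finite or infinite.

finite

The useful states (reachable from s2 and able to reach an accepting state) are {s2, s4}.
Restricted to these states the transition graph has no cycle, so every accepting path has bounded length and L is finite.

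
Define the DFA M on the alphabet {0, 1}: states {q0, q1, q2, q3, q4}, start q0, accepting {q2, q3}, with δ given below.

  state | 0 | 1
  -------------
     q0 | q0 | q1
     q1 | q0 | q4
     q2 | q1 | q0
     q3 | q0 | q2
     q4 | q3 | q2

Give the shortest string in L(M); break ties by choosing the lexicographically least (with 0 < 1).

110

A breadth-first search from q0 reaches an accepting state first via the path q0 → q1 → q4 → q3 on input 110.
No string of length < 3 is accepted (BFS exhausts all shorter strings without reaching an accepting state), and 110 is the lexicographically least accepting string of length 3.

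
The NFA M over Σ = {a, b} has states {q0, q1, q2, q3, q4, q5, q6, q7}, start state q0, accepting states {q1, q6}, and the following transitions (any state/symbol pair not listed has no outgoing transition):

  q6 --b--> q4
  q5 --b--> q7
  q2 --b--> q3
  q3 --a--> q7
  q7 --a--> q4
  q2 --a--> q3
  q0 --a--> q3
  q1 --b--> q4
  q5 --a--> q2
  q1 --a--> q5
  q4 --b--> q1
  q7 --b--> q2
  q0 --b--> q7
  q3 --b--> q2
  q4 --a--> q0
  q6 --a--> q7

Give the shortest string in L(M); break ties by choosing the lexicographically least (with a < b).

bab

A breadth-first search from q0 reaches an accepting state first via the path q0 → q7 → q4 → q1 on input bab.
No string of length < 3 is accepted (BFS exhausts all shorter strings without reaching an accepting state), and bab is the lexicographically least accepting string of length 3.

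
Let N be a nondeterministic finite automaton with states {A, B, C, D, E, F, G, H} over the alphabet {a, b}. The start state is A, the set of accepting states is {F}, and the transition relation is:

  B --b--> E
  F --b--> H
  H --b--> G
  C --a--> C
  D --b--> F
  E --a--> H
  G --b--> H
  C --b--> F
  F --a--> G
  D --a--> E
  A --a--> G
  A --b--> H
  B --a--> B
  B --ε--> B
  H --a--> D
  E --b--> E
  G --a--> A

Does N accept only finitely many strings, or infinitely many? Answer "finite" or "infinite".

infinite

State A is reachable from the start and can reach an accepting state, and it lies on the cycle A → G → A.
Traversing that cycle any number of times yields accepted strings of unbounded length, so the language is infinite.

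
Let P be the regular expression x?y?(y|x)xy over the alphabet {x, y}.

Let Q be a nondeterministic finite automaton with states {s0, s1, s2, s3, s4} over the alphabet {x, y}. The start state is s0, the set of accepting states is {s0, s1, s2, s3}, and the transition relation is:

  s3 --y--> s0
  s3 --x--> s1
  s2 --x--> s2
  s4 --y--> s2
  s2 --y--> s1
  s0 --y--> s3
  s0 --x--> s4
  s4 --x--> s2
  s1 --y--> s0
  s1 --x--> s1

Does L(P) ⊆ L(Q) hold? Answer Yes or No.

Yes

Converting the expression P to a DFA (subset construction, then merging equivalent states) gives the minimal DFA with states {p0, p1, p2, p3, p4, p5, p6, p7}, start state p0, accepting states {p6} and transitions p0: x→p1, y→p2; p1: x→p3, y→p2; p2: x→p3, y→p4; p3: x→p5, y→p6; p4: x→p5, y→p7; p5: x→p7, y→p6; p6: x→p7, y→p7; p7: x→p7, y→p7.
Exploring the product automaton P × Q from the start pair (p0, s0), following both machines on each input symbol, reaches 19 state pairs: (p0, s0), (p1, s4), (p2, s3), (p3, s2), (p2, s2), (p3, s1), (p4, s0), (p5, s2), (p6, s1), (p4, s1), (p5, s1), (p6, s0), (p5, s4), (p7, s3), (p7, s2), (p7, s1), (p7, s0), (p7, s4), (p6, s2).
P accepts in {p6} and Q accepts in {s0, s1, s2, s3}. The reachable pairs whose P-component is accepting are (p6, s1), (p6, s0), (p6, s2); in each of them the Q-component is accepting too, so the product for L(P) \ L(Q) (P-component accepting, Q-component rejecting) has no reachable accepting pair and the difference is empty.
Hence every string in L(P) is also in L(Q).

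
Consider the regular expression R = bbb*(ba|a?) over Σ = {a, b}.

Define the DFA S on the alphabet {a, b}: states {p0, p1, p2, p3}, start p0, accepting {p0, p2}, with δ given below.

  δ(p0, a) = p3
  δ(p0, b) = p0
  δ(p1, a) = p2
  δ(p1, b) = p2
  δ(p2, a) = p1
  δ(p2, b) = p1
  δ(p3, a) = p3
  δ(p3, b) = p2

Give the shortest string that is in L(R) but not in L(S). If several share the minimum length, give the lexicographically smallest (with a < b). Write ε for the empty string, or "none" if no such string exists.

The string bba is accepted by R but not by S.
No shorter string lies in the difference, and bba is the lexicographically first length-3 string in L(R) \ L(S).

bba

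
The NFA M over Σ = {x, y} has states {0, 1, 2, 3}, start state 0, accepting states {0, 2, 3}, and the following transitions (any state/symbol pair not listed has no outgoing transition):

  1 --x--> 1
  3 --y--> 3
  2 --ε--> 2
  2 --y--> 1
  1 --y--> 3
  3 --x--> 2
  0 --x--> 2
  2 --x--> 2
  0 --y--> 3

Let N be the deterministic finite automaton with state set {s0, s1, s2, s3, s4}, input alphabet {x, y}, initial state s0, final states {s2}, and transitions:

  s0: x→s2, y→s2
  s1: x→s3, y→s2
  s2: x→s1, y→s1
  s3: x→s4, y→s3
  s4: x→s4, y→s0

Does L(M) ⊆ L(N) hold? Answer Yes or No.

The empty string ε is in L(M) but not in L(N).
So L(M) ⊄ L(N).

No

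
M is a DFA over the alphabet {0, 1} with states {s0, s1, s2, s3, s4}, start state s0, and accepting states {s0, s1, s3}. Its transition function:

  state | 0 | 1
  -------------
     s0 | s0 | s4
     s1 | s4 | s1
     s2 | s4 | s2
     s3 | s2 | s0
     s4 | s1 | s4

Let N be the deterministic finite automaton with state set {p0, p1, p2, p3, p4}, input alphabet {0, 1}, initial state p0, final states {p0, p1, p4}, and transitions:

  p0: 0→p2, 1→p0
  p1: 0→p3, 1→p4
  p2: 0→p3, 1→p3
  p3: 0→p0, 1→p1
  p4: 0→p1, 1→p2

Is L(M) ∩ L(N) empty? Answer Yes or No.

The empty string ε is accepted by both M and N.
Hence L(M) ∩ L(N) ≠ ∅.

No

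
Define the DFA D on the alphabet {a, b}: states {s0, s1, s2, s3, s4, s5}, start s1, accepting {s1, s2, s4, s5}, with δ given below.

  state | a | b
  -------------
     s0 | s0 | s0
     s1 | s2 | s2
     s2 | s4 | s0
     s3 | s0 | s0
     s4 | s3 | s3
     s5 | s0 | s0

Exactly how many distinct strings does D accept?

The useful subgraph on states {s1, s2, s4} is acyclic, so L(D) is finite; the longest accepting path visits 3 useful states, giving maximum string length 2.
Counting accepting paths from s1 by length: 1 of length 0, 2 of length 1, 2 of length 2. Total 5.

5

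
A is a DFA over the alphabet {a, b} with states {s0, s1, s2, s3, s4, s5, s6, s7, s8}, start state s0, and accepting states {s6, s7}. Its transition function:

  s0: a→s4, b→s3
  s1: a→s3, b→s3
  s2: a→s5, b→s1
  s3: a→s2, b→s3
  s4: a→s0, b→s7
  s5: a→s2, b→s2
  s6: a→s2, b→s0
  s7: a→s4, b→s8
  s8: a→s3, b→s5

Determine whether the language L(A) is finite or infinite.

State s0 is reachable from the start and can reach an accepting state, and it lies on the cycle s0 → s4 → s0.
Traversing that cycle any number of times yields accepted strings of unbounded length, so the language is infinite.

infinite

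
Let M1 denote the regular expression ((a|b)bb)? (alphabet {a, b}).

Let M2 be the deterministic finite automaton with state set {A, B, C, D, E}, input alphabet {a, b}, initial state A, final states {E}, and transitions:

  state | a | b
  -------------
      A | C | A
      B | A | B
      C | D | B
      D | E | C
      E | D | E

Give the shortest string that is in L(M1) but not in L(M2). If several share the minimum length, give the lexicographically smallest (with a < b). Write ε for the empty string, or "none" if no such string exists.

ε

The empty string ε is accepted by M1 but not by M2.
Since ε is the unique shortest string, it is the required witness.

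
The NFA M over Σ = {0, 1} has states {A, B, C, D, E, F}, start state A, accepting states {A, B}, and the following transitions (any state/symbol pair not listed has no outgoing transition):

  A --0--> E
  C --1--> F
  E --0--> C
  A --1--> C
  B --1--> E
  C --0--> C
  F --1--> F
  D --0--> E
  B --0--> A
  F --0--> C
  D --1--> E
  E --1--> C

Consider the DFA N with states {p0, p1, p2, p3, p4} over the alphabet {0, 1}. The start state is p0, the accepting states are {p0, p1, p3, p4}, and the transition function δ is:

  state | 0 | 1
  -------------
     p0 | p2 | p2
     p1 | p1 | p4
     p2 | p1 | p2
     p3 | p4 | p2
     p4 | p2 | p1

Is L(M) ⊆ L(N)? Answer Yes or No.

Exploring the product automaton M × N from the start pair (A, p0), following both machines on each input symbol, reaches 7 state pairs: (A, p0), (E, p2), (C, p2), (C, p1), (F, p2), (F, p4), (F, p1).
M accepts in {A, B} and N accepts in {p0, p1, p3, p4}. The reachable pairs whose M-component is accepting are (A, p0); in each of them the N-component is accepting too, so the product for L(M) \ L(N) (M-component accepting, N-component rejecting) has no reachable accepting pair and the difference is empty.
Hence every string in L(M) is also in L(N).

Yes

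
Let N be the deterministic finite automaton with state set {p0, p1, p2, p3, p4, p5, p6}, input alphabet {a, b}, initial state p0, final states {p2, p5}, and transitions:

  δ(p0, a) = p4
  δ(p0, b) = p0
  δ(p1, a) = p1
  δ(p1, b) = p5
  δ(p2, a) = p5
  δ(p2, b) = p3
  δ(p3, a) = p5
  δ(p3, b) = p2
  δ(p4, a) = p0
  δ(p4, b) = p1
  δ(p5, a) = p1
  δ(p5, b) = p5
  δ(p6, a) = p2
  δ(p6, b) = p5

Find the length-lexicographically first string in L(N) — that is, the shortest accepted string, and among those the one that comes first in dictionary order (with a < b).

A breadth-first search from p0 reaches an accepting state first via the path p0 → p4 → p1 → p5 on input abb.
No string of length < 3 is accepted (BFS exhausts all shorter strings without reaching an accepting state), and abb is the lexicographically least accepting string of length 3.

abb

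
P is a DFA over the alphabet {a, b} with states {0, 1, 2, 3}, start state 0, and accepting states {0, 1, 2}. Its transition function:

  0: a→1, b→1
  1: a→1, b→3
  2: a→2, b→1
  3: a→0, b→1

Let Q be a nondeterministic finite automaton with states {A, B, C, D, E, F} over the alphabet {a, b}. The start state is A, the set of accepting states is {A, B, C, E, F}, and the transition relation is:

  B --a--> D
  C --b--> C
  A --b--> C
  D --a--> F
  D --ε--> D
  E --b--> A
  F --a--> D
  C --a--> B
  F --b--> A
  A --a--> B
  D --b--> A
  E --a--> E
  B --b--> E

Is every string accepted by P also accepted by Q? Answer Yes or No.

No

The string aa is in L(P) but not in L(Q).
So L(P) ⊄ L(Q).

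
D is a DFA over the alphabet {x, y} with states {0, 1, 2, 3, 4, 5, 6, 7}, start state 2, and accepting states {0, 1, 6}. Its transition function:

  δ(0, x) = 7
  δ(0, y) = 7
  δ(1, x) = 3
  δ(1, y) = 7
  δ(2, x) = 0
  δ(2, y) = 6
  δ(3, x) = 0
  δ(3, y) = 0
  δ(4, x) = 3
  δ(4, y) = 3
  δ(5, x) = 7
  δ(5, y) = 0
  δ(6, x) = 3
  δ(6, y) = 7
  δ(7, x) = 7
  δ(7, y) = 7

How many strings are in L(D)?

The useful subgraph on states {0, 2, 3, 6} is acyclic, so L(D) is finite; the longest accepting path visits 4 useful states, giving maximum string length 3.
Counting accepting paths from 2 by length: 2 of length 1, 2 of length 3. Total 4.

4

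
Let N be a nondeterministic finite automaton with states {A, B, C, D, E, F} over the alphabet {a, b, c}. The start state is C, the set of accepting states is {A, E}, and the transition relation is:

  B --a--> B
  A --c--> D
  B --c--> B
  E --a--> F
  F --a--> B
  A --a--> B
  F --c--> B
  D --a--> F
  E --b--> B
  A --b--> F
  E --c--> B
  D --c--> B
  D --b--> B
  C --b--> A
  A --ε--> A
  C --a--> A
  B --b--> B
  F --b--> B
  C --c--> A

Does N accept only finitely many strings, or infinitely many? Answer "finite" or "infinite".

finite

The useful states (reachable from C and able to reach an accepting state) are {A, C}.
Restricted to these states the transition graph has no cycle, so every accepting path has bounded length and L is finite.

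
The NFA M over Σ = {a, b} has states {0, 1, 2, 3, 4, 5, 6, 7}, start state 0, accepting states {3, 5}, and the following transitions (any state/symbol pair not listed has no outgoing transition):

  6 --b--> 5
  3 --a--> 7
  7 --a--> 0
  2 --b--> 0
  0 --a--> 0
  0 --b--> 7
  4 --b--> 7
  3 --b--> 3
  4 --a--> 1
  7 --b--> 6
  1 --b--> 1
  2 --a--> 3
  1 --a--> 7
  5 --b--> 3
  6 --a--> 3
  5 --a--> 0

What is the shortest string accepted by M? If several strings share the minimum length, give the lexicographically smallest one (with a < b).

bba

A breadth-first search from 0 reaches an accepting state first via the path 0 → 7 → 6 → 3 on input bba.
No string of length < 3 is accepted (BFS exhausts all shorter strings without reaching an accepting state), and bba is the lexicographically least accepting string of length 3.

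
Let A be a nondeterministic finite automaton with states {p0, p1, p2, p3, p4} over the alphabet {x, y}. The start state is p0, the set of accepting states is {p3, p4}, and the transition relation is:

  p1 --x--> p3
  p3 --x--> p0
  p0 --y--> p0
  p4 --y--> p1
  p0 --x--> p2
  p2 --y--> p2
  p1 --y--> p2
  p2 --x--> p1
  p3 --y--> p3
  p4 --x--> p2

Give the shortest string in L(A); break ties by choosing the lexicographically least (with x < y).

xxx

A breadth-first search from p0 reaches an accepting state first via the path p0 → p2 → p1 → p3 on input xxx.
No string of length < 3 is accepted (BFS exhausts all shorter strings without reaching an accepting state), and xxx is the lexicographically least accepting string of length 3.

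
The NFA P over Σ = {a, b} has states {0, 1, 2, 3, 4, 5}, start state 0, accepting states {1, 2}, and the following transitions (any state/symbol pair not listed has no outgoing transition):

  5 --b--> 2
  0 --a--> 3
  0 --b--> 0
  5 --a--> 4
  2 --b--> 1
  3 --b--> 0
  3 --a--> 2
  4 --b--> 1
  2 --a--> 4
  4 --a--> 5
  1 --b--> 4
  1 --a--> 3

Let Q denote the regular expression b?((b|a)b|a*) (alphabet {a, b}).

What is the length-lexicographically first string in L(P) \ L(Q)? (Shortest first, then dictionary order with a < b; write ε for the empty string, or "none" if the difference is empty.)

aab

The string aab is accepted by P but not by Q.
No shorter string lies in the difference, and aab is the lexicographically first length-3 string in L(P) \ L(Q).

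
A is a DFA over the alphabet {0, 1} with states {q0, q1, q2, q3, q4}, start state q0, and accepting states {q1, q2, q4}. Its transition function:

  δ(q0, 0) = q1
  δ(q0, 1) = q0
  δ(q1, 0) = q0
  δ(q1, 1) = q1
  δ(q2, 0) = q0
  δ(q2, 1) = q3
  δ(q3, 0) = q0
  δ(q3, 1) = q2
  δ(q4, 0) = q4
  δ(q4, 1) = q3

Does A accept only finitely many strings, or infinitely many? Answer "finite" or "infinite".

infinite

State q0 is reachable from the start and can reach an accepting state, and it lies on the cycle q0 → q0.
Traversing that cycle any number of times yields accepted strings of unbounded length, so the language is infinite.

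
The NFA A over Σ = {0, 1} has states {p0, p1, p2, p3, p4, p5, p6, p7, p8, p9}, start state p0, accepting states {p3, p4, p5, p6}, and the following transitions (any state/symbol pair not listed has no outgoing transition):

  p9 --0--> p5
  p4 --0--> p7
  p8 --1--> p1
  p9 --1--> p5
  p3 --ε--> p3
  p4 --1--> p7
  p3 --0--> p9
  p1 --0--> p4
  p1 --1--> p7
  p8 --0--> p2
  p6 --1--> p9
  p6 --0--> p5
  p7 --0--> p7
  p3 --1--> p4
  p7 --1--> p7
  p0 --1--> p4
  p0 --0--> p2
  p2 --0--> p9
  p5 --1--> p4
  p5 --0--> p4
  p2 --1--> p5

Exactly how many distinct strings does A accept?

The useful subgraph on states {p0, p2, p4, p5, p9} is acyclic, so L(A) is finite; the longest accepting path visits 5 useful states, giving maximum string length 4.
Counting accepting paths from p0 by length: 1 of length 1, 1 of length 2, 4 of length 3, 4 of length 4. Total 10.

10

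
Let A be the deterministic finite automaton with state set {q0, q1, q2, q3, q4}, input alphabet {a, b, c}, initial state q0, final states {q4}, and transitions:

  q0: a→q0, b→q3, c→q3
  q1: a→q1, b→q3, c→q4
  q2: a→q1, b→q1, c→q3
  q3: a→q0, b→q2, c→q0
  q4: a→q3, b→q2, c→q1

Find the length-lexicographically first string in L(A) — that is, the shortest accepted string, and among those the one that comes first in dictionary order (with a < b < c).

bbac

A breadth-first search from q0 reaches an accepting state first via the path q0 → q3 → q2 → q1 → q4 on input bbac.
No string of length < 4 is accepted (BFS exhausts all shorter strings without reaching an accepting state), and bbac is the lexicographically least accepting string of length 4.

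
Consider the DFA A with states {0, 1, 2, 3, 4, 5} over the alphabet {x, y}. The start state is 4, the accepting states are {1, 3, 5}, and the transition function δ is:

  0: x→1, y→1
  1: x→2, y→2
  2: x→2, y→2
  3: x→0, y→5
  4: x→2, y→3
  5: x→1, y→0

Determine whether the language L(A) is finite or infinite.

The useful states (reachable from 4 and able to reach an accepting state) are {0, 1, 3, 4, 5}.
Restricted to these states the transition graph has no cycle, so every accepting path has bounded length and L is finite.

finite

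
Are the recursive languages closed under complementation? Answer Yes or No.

Run the decider for L and flip its answer; since the decider halts on every input, this decides the complement.
So the recursive languages are closed under complement.

Yes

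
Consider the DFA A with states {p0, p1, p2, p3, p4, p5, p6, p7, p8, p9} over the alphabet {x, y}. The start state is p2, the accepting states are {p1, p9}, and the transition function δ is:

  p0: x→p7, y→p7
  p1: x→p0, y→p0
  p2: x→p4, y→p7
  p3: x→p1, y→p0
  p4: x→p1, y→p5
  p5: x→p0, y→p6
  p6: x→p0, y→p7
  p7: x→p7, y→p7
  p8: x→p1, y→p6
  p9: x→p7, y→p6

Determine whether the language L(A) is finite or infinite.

finite

The useful states (reachable from p2 and able to reach an accepting state) are {p1, p2, p4}.
Restricted to these states the transition graph has no cycle, so every accepting path has bounded length and L is finite.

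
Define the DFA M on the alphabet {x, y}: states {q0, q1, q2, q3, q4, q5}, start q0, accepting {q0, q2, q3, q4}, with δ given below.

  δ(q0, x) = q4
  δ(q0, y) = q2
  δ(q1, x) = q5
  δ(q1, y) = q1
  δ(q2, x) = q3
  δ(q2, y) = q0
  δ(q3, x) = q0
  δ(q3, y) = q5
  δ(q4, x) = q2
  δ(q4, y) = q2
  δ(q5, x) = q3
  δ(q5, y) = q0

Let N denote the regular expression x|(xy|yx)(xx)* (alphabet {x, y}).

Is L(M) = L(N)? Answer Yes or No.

The empty string ε is accepted by M but rejected by N.
So L(M) ≠ L(N).

No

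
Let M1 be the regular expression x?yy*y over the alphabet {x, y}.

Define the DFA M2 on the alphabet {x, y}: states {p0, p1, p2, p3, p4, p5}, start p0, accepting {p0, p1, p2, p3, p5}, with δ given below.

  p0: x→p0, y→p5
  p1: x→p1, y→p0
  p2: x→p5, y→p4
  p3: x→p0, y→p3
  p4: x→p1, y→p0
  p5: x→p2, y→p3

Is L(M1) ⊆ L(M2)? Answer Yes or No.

Yes

Converting the expression M1 to a DFA (subset construction, then merging equivalent states) gives the minimal DFA with states {r0, r1, r2, r3, r4}, start state r0, accepting states {r4} and transitions r0: x→r1, y→r2; r1: x→r3, y→r2; r2: x→r3, y→r4; r3: x→r3, y→r3; r4: x→r3, y→r4.
Exploring the product automaton M1 × M2 from the start pair (r0, p0), following both machines on each input symbol, reaches 10 state pairs: (r0, p0), (r1, p0), (r2, p5), (r3, p0), (r3, p2), (r4, p3), (r3, p5), (r3, p4), (r3, p3), (r3, p1).
M1 accepts in {r4} and M2 accepts in {p0, p1, p2, p3, p5}. The reachable pairs whose M1-component is accepting are (r4, p3); in each of them the M2-component is accepting too, so the product for L(M1) \ L(M2) (M1-component accepting, M2-component rejecting) has no reachable accepting pair and the difference is empty.
Hence every string in L(M1) is also in L(M2).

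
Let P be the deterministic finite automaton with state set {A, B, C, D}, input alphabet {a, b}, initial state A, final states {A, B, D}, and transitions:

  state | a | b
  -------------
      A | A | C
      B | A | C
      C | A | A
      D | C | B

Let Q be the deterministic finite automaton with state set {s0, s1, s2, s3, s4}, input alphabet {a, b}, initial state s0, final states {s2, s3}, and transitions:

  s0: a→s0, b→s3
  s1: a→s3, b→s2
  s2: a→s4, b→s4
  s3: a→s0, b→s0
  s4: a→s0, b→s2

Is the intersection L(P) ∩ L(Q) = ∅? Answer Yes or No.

Yes

Exploring the product automaton P × Q from the start pair (A, s0), following both machines on each input symbol, reaches 2 state pairs: (A, s0), (C, s3).
P accepts in {A, B, D} and Q accepts in {s2, s3}; no reachable pair has both components accepting, so no string drives both machines to acceptance simultaneously and L(P) ∩ L(Q) = ∅.
So no string is accepted by both, and the intersection is empty.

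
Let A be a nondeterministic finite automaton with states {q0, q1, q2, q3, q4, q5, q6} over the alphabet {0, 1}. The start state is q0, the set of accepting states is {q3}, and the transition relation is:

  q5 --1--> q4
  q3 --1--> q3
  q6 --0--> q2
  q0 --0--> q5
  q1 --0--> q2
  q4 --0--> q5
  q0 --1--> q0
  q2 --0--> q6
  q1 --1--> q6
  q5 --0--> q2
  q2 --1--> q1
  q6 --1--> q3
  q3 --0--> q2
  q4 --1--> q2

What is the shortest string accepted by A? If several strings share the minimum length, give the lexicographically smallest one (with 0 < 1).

A breadth-first search from q0 reaches an accepting state first via the path q0 → q5 → q2 → q6 → q3 on input 0001.
No string of length < 4 is accepted (BFS exhausts all shorter strings without reaching an accepting state), and 0001 is the lexicographically least accepting string of length 4.

0001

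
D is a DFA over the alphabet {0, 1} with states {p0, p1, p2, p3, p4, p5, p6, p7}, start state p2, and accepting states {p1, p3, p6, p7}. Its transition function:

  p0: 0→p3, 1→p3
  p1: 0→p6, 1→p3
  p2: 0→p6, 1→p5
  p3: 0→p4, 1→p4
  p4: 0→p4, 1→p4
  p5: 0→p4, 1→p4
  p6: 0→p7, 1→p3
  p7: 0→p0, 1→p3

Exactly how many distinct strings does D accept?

6

The useful subgraph on states {p0, p2, p3, p6, p7} is acyclic, so L(D) is finite; the longest accepting path visits 5 useful states, giving maximum string length 4.
Counting accepting paths from p2 by length: 1 of length 1, 2 of length 2, 1 of length 3, 2 of length 4. Total 6.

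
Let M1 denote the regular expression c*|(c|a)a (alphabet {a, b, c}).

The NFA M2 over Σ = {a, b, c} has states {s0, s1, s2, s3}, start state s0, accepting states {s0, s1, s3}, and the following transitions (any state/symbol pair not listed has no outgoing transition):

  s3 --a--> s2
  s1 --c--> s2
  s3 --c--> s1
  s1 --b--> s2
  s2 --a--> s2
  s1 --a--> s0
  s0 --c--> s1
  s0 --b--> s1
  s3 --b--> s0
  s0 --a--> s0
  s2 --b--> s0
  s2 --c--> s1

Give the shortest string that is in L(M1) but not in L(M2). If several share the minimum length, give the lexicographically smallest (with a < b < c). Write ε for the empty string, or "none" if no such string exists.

The string cc is accepted by M1 but not by M2.
No shorter string lies in the difference, and cc is the lexicographically first length-2 string in L(M1) \ L(M2).

cc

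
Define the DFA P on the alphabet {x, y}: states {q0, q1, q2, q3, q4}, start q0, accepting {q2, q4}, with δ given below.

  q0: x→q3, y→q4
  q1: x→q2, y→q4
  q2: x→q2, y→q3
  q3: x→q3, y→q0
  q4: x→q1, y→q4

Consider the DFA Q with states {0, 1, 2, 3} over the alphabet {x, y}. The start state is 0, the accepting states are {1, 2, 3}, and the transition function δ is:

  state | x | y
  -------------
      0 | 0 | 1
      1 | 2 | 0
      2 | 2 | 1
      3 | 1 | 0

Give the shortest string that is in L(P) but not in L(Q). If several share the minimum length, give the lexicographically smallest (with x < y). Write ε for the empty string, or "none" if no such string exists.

The string yy is accepted by P but not by Q.
No shorter string lies in the difference, and yy is the lexicographically first length-2 string in L(P) \ L(Q).

yy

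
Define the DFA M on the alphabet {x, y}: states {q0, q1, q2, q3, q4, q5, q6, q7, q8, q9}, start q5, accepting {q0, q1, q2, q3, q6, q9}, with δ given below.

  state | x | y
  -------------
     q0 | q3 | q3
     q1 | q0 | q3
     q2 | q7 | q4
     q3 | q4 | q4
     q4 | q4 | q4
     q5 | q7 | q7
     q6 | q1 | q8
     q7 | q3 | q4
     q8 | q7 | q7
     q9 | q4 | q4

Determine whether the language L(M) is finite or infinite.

The useful states (reachable from q5 and able to reach an accepting state) are {q3, q5, q7}.
Restricted to these states the transition graph has no cycle, so every accepting path has bounded length and L is finite.

finite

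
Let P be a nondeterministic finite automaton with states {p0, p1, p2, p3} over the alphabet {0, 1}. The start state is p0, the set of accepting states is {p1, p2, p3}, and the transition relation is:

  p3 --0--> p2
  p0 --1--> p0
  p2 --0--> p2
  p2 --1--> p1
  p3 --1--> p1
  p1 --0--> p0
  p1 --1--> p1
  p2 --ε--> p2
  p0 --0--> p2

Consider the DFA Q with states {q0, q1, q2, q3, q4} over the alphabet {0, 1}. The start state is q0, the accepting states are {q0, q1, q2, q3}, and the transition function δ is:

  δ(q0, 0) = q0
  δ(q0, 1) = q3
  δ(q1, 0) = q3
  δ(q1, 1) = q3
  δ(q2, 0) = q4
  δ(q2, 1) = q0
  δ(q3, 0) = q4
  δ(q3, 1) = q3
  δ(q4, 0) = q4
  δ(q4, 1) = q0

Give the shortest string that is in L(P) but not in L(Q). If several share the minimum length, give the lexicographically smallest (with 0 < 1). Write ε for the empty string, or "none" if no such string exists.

The string 10 is accepted by P but not by Q.
No shorter string lies in the difference, and 10 is the lexicographically first length-2 string in L(P) \ L(Q).

10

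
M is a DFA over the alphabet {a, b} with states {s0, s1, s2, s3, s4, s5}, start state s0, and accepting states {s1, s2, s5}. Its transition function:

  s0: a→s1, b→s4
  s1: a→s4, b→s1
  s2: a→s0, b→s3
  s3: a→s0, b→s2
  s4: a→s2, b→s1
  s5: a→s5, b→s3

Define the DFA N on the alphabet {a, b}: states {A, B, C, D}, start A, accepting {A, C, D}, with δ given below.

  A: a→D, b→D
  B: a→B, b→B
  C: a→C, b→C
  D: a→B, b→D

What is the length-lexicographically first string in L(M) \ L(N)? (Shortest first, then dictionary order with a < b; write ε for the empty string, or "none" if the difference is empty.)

The string ba is accepted by M but not by N.
No shorter string lies in the difference, and ba is the lexicographically first length-2 string in L(M) \ L(N).

ba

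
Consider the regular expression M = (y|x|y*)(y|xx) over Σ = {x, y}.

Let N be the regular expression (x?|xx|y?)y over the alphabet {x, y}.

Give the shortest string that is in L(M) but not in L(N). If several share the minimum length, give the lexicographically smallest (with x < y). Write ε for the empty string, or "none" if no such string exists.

xx

The string xx is accepted by M but not by N.
No shorter string lies in the difference, and xx is the lexicographically first length-2 string in L(M) \ L(N).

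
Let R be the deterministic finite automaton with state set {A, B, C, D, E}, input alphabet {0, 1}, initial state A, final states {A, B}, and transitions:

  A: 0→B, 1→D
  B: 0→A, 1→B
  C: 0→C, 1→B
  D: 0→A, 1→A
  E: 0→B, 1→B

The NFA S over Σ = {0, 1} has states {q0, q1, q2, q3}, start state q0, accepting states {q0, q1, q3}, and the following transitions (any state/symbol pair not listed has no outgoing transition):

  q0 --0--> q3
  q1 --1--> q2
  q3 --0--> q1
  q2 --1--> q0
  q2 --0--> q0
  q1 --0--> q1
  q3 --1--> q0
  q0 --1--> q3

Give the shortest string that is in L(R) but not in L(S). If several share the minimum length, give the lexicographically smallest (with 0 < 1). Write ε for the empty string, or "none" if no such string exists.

0001

The string 0001 is accepted by R but not by S.
No shorter string lies in the difference, and 0001 is the lexicographically first length-4 string in L(R) \ L(S).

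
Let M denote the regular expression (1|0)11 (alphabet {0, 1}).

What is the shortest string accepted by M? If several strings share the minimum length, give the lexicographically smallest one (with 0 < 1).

By inspection of the expression, no string of length less than 3 matches, and 011 is the lexicographically first match of length 3.

011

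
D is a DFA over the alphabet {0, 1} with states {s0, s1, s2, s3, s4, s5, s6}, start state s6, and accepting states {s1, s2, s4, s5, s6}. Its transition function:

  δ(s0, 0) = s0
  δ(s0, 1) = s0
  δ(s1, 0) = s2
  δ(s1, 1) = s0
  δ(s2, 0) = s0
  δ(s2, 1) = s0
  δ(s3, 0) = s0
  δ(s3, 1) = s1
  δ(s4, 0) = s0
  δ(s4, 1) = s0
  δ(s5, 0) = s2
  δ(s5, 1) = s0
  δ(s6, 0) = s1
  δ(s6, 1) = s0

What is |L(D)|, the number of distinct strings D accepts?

3

The useful subgraph on states {s1, s2, s6} is acyclic, so L(D) is finite; the longest accepting path visits 3 useful states, giving maximum string length 2.
Counting accepting paths from s6 by length: 1 of length 0, 1 of length 1, 1 of length 2. Total 3.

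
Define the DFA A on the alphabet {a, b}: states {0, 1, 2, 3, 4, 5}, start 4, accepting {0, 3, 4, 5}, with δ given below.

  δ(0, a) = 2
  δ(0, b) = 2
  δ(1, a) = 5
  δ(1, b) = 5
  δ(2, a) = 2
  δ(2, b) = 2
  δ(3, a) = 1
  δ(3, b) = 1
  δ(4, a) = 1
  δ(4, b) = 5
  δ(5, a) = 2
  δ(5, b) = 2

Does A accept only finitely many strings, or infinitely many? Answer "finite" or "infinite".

The useful states (reachable from 4 and able to reach an accepting state) are {1, 4, 5}.
Restricted to these states the transition graph has no cycle, so every accepting path has bounded length and L is finite.

finite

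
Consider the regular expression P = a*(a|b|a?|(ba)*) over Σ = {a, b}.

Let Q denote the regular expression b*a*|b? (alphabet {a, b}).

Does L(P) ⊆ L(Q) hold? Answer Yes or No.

No

The string ab is in L(P) but not in L(Q).
So L(P) ⊄ L(Q).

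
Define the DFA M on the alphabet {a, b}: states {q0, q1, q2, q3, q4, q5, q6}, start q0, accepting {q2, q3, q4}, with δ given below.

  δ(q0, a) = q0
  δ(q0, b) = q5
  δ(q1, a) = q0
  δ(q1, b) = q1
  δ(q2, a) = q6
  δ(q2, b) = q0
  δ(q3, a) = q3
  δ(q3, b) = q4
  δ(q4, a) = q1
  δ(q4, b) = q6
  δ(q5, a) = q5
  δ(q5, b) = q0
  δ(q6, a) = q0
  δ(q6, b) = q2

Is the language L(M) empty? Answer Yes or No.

The states reachable from the start state are {q0, q5}.
None of the accepting states {q2, q3, q4} is reachable, so no string is accepted and L(M) = ∅.

Yes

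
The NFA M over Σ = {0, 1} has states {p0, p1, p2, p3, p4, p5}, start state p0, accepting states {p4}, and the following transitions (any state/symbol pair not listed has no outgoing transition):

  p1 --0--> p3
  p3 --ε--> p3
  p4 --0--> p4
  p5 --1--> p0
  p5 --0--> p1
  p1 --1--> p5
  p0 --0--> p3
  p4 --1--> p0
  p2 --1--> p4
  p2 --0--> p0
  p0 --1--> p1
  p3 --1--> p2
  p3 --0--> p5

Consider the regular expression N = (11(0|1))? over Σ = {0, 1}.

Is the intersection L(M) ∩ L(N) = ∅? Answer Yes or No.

Converting the expression N to a DFA (subset construction, then merging equivalent states) gives the minimal DFA with states {n0, n1, n2, n3, n4}, start state n0, accepting states {n0, n4} and transitions n0: 0→n1, 1→n2; n1: 0→n1, 1→n1; n2: 0→n1, 1→n3; n3: 0→n4, 1→n4; n4: 0→n1, 1→n1.
Exploring the product automaton M × N from the start pair (p0, n0), following both machines on each input symbol, reaches 11 state pairs: (p0, n0), (p3, n1), (p1, n2), (p5, n1), (p2, n1), (p5, n3), (p1, n1), (p0, n1), (p4, n1), (p1, n4), (p0, n4).
M accepts in {p4} and N accepts in {n0, n4}; no reachable pair has both components accepting, so no string drives both machines to acceptance simultaneously and L(M) ∩ L(N) = ∅.
So no string is accepted by both, and the intersection is empty.

Yes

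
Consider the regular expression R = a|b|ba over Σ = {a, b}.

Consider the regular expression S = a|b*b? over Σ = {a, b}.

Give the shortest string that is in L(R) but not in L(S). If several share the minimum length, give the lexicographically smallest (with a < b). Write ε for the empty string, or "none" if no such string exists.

The string ba is accepted by R but not by S.
No shorter string lies in the difference, and ba is the lexicographically first length-2 string in L(R) \ L(S).

ba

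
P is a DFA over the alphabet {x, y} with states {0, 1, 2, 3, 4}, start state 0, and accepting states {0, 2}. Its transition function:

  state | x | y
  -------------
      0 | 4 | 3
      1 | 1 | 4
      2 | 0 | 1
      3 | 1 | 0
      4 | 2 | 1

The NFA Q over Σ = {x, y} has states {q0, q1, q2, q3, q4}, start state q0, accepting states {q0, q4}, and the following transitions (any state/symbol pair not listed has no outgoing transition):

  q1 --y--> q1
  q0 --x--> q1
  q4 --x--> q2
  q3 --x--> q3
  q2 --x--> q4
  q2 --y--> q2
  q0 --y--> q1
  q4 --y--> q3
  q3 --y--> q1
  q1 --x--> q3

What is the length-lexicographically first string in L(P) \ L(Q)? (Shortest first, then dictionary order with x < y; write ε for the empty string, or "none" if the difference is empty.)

The string xx is accepted by P but not by Q.
No shorter string lies in the difference, and xx is the lexicographically first length-2 string in L(P) \ L(Q).

xx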